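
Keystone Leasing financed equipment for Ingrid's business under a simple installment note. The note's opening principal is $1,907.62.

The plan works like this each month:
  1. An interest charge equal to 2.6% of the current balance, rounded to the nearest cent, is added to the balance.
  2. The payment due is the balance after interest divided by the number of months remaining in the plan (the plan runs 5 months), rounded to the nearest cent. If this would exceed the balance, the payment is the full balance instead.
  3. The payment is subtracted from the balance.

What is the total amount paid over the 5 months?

Month 1: opening $1,907.62; interest $49.60 → $1,957.22; payment $391.44; balance $1,565.78
Month 2: opening $1,565.78; interest $40.71 → $1,606.49; payment $401.62; balance $1,204.87
Month 3: opening $1,204.87; interest $31.33 → $1,236.20; payment $412.07; balance $824.13
Month 4: opening $824.13; interest $21.43 → $845.56; payment $422.78; balance $422.78
Month 5: opening $422.78; interest $10.99 → $433.77; payment $433.77; balance $0.00
Total paid: $2,061.68

$2,061.68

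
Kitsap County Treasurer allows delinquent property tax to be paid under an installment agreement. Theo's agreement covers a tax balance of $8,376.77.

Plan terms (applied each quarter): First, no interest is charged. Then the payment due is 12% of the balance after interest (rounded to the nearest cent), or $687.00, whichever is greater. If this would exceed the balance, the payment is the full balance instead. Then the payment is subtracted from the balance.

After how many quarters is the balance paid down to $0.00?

Quarter 1: $8,376.77 − $1,005.21 → $7,371.56
Quarter 2: $7,371.56 − $884.59 → $6,486.97
Quarter 3: $6,486.97 − $778.44 → $5,708.53
Quarter 4: $5,708.53 − $687.00 → $5,021.53
Quarter 5: $5,021.53 − $687.00 → $4,334.53
Quarter 6: $4,334.53 − $687.00 → $3,647.53
Quarter 7: $3,647.53 − $687.00 → $2,960.53
Quarter 8: $2,960.53 − $687.00 → $2,273.53
Quarter 9: $2,273.53 − $687.00 → $1,586.53
Quarter 10: $1,586.53 − $687.00 → $899.53
Quarter 11: $899.53 − $687.00 → $212.53
Quarter 12: $212.53 − $212.53 → $0.00
Balance reaches $0.00 in quarter 12.

12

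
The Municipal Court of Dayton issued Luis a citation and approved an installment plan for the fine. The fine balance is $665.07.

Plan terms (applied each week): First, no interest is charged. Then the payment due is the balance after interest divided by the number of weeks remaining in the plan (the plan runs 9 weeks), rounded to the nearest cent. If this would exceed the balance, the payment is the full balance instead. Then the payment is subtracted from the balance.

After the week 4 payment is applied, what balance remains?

$369.47

Week 1: $665.07 − $73.90 → $591.17
Week 2: $591.17 − $73.90 → $517.27
Week 3: $517.27 − $73.90 → $443.37
Week 4: $443.37 − $73.90 → $369.47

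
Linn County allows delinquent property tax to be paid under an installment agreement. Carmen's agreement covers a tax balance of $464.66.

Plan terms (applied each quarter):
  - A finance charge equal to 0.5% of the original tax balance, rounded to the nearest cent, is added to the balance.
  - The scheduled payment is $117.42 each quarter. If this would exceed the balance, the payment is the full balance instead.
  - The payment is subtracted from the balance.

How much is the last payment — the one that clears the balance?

$6.58

Quarter 1: opening $464.66; interest $2.32 → $466.98; payment $117.42; balance $349.56
Quarter 2: opening $349.56; interest $2.32 → $351.88; payment $117.42; balance $234.46
Quarter 3: opening $234.46; interest $2.32 → $236.78; payment $117.42; balance $119.36
Quarter 4: opening $119.36; interest $2.32 → $121.68; payment $117.42; balance $4.26
Quarter 5: opening $4.26; interest $2.32 → $6.58; payment $6.58; balance $0.00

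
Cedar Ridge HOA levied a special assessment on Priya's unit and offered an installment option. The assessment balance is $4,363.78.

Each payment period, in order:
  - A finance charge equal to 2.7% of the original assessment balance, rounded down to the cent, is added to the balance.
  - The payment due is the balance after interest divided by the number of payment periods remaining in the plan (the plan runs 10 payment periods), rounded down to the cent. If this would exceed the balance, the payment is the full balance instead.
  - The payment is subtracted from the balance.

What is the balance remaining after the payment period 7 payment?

$1,696.41

Payment period 1: $4,363.78 +$117.82 interest = $4,481.60; pay $448.16 → $4,033.44
Payment period 2: $4,033.44 +$117.82 interest = $4,151.26; pay $461.25 → $3,690.01
Payment period 3: $3,690.01 +$117.82 interest = $3,807.83; pay $475.97 → $3,331.86
Payment period 4: $3,331.86 +$117.82 interest = $3,449.68; pay $492.81 → $2,956.87
Payment period 5: $2,956.87 +$117.82 interest = $3,074.69; pay $512.44 → $2,562.25
Payment period 6: $2,562.25 +$117.82 interest = $2,680.07; pay $536.01 → $2,144.06
Payment period 7: $2,144.06 +$117.82 interest = $2,261.88; pay $565.47 → $1,696.41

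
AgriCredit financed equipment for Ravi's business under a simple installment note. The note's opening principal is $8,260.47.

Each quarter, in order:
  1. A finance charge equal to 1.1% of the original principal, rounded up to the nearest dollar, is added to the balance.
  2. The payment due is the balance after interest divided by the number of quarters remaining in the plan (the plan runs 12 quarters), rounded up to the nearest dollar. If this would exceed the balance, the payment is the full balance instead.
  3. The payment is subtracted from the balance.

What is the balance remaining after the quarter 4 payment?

$5,785.47

Quarter 1: opening $8,260.47; interest $91.00 → $8,351.47; payment $696.00; balance $7,655.47
Quarter 2: opening $7,655.47; interest $91.00 → $7,746.47; payment $705.00; balance $7,041.47
Quarter 3: opening $7,041.47; interest $91.00 → $7,132.47; payment $714.00; balance $6,418.47
Quarter 4: opening $6,418.47; interest $91.00 → $6,509.47; payment $724.00; balance $5,785.47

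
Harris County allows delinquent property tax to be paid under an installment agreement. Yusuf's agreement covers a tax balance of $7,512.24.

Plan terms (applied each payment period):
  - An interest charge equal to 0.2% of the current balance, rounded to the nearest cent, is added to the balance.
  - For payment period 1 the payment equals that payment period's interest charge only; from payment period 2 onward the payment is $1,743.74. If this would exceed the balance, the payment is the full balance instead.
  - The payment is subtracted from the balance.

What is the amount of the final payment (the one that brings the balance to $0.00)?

Payment period 1: $7,512.24 +$15.02 interest = $7,527.26; pay $15.02 → $7,512.24
Payment period 2: $7,512.24 +$15.02 interest = $7,527.26; pay $1,743.74 → $5,783.52
Payment period 3: $5,783.52 +$11.57 interest = $5,795.09; pay $1,743.74 → $4,051.35
Payment period 4: $4,051.35 +$8.10 interest = $4,059.45; pay $1,743.74 → $2,315.71
Payment period 5: $2,315.71 +$4.63 interest = $2,320.34; pay $1,743.74 → $576.60
Payment period 6: $576.60 +$1.15 interest = $577.75; pay $577.75 → $0.00

$577.75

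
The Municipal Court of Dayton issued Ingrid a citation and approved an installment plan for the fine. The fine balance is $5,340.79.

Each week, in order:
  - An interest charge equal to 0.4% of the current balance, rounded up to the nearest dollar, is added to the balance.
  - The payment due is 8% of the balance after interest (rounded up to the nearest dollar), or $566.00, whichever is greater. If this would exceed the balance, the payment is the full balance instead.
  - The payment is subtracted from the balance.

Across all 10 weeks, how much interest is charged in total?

Week 1: $5,340.79 +$22.00 interest = $5,362.79; pay $566.00 → $4,796.79
Week 2: $4,796.79 +$20.00 interest = $4,816.79; pay $566.00 → $4,250.79
Week 3: $4,250.79 +$18.00 interest = $4,268.79; pay $566.00 → $3,702.79
Week 4: $3,702.79 +$15.00 interest = $3,717.79; pay $566.00 → $3,151.79
Week 5: $3,151.79 +$13.00 interest = $3,164.79; pay $566.00 → $2,598.79
Week 6: $2,598.79 +$11.00 interest = $2,609.79; pay $566.00 → $2,043.79
Week 7: $2,043.79 +$9.00 interest = $2,052.79; pay $566.00 → $1,486.79
Week 8: $1,486.79 +$6.00 interest = $1,492.79; pay $566.00 → $926.79
Week 9: $926.79 +$4.00 interest = $930.79; pay $566.00 → $364.79
Week 10: $364.79 +$2.00 interest = $366.79; pay $366.79 → $0.00
Total interest: $22.00 + $20.00 + $18.00 + $15.00 + $13.00 + $11.00 + $9.00 + $6.00 + $4.00 + $2.00 = $120.00

$120.00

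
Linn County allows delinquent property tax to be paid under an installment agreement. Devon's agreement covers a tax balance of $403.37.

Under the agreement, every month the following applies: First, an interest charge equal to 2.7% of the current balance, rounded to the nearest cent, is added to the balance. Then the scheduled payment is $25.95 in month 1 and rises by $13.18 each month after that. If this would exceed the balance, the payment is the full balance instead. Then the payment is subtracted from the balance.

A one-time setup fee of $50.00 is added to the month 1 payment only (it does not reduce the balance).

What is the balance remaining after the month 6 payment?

$101.72

Month 1: $403.37 +$10.89 interest = $414.26; pay $25.95 (+ $50.00 fee) → $388.31
Month 2: $388.31 +$10.48 interest = $398.79; pay $39.13 → $359.66
Month 3: $359.66 +$9.71 interest = $369.37; pay $52.31 → $317.06
Month 4: $317.06 +$8.56 interest = $325.62; pay $65.49 → $260.13
Month 5: $260.13 +$7.02 interest = $267.15; pay $78.67 → $188.48
Month 6: $188.48 +$5.09 interest = $193.57; pay $91.85 → $101.72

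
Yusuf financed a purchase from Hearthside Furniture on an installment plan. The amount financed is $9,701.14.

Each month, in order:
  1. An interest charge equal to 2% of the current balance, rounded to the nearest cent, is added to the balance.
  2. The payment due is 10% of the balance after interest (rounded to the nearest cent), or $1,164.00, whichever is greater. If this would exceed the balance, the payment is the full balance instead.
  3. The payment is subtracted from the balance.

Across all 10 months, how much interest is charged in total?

$1,019.03

Month 1: $9,701.14 +$194.02 interest = $9,895.16; pay $1,164.00 → $8,731.16
Month 2: $8,731.16 +$174.62 interest = $8,905.78; pay $1,164.00 → $7,741.78
Month 3: $7,741.78 +$154.84 interest = $7,896.62; pay $1,164.00 → $6,732.62
Month 4: $6,732.62 +$134.65 interest = $6,867.27; pay $1,164.00 → $5,703.27
Month 5: $5,703.27 +$114.07 interest = $5,817.34; pay $1,164.00 → $4,653.34
Month 6: $4,653.34 +$93.07 interest = $4,746.41; pay $1,164.00 → $3,582.41
Month 7: $3,582.41 +$71.65 interest = $3,654.06; pay $1,164.00 → $2,490.06
Month 8: $2,490.06 +$49.80 interest = $2,539.86; pay $1,164.00 → $1,375.86
Month 9: $1,375.86 +$27.52 interest = $1,403.38; pay $1,164.00 → $239.38
Month 10: $239.38 +$4.79 interest = $244.17; pay $244.17 → $0.00
Total interest: $194.02 + $174.62 + $154.84 + $134.65 + $114.07 + $93.07 + $71.65 + $49.80 + $27.52 + $4.79 = $1,019.03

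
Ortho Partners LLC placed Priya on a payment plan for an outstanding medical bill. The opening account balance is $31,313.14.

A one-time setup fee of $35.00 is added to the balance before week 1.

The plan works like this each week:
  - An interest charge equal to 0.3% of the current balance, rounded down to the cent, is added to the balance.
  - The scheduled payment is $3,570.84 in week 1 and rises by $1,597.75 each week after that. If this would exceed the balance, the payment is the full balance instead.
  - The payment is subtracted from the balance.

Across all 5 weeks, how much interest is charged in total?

$317.57

Week 1: opening $31,348.14; interest $94.04 → $31,442.18; payment $3,570.84; balance $27,871.34
Week 2: opening $27,871.34; interest $83.61 → $27,954.95; payment $5,168.59; balance $22,786.36
Week 3: opening $22,786.36; interest $68.35 → $22,854.71; payment $6,766.34; balance $16,088.37
Week 4: opening $16,088.37; interest $48.26 → $16,136.63; payment $8,364.09; balance $7,772.54
Week 5: opening $7,772.54; interest $23.31 → $7,795.85; payment $7,795.85; balance $0.00
Total interest: $94.04 + $83.61 + $68.35 + $48.26 + $23.31 = $317.57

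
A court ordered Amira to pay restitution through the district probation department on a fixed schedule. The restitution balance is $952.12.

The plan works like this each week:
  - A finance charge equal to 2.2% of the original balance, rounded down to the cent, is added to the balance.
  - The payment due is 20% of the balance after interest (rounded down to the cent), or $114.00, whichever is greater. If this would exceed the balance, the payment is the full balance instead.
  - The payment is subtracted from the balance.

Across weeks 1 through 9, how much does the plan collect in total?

Week 1: opening $952.12; interest $20.94 → $973.06; payment $194.61; balance $778.45
Week 2: opening $778.45; interest $20.94 → $799.39; payment $159.87; balance $639.52
Week 3: opening $639.52; interest $20.94 → $660.46; payment $132.09; balance $528.37
Week 4: opening $528.37; interest $20.94 → $549.31; payment $114.00; balance $435.31
Week 5: opening $435.31; interest $20.94 → $456.25; payment $114.00; balance $342.25
Week 6: opening $342.25; interest $20.94 → $363.19; payment $114.00; balance $249.19
Week 7: opening $249.19; interest $20.94 → $270.13; payment $114.00; balance $156.13
Week 8: opening $156.13; interest $20.94 → $177.07; payment $114.00; balance $63.07
Week 9: opening $63.07; interest $20.94 → $84.01; payment $84.01; balance $0.00
Total paid: $1,140.58

$1,140.58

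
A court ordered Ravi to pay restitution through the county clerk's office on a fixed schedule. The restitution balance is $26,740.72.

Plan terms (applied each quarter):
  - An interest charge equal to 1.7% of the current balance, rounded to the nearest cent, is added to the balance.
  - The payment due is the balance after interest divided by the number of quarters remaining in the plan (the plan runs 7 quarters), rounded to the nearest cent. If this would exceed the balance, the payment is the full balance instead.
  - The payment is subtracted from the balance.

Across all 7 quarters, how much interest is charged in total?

# | Opening | Interest | Payment | End bal
1 | $26,740.72 | $454.59 | $3,885.04 | $23,310.27
2 | $23,310.27 | $396.27 | $3,951.09 | $19,755.45
3 | $19,755.45 | $335.84 | $4,018.26 | $16,073.03
4 | $16,073.03 | $273.24 | $4,086.57 | $12,259.70
5 | $12,259.70 | $208.41 | $4,156.04 | $8,312.07
6 | $8,312.07 | $141.31 | $4,226.69 | $4,226.69
7 | $4,226.69 | $71.85 | $4,298.54 | $0.00
Total interest: $454.59 + $396.27 + $335.84 + $273.24 + $208.41 + $141.31 + $71.85 = $1,881.51

$1,881.51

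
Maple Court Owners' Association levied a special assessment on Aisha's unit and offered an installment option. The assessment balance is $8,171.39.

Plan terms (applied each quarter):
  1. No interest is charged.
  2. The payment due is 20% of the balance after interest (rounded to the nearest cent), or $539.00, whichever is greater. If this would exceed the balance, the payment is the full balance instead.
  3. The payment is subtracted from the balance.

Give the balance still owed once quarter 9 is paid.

$521.60

Quarter 1: opening $8,171.39; payment $1,634.28; balance $6,537.11
Quarter 2: opening $6,537.11; payment $1,307.42; balance $5,229.69
Quarter 3: opening $5,229.69; payment $1,045.94; balance $4,183.75
Quarter 4: opening $4,183.75; payment $836.75; balance $3,347.00
Quarter 5: opening $3,347.00; payment $669.40; balance $2,677.60
Quarter 6: opening $2,677.60; payment $539.00; balance $2,138.60
Quarter 7: opening $2,138.60; payment $539.00; balance $1,599.60
Quarter 8: opening $1,599.60; payment $539.00; balance $1,060.60
Quarter 9: opening $1,060.60; payment $539.00; balance $521.60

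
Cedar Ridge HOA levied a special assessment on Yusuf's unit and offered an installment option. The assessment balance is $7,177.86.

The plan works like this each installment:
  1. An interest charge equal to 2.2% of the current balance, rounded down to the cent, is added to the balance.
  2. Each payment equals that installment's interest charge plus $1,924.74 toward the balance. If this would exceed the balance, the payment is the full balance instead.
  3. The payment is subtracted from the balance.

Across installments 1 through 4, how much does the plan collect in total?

$7,555.43

# | Opening | Interest | Payment | End bal
1 | $7,177.86 | $157.91 | $2,082.65 | $5,253.12
2 | $5,253.12 | $115.56 | $2,040.30 | $3,328.38
3 | $3,328.38 | $73.22 | $1,997.96 | $1,403.64
4 | $1,403.64 | $30.88 | $1,434.52 | $0.00
Total paid: $7,555.43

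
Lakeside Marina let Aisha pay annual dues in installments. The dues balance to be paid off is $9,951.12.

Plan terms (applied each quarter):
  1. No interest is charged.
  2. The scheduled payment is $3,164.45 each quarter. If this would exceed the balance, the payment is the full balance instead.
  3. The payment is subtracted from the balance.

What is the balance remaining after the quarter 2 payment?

$3,622.22

# | Opening | Payment | End bal
1 | $9,951.12 | $3,164.45 | $6,786.67
2 | $6,786.67 | $3,164.45 | $3,622.22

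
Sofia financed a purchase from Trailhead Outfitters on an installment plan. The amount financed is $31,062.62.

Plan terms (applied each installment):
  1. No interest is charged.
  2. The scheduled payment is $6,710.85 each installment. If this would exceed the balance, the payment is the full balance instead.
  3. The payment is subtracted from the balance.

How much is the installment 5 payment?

$4,219.22

Installment 1: $31,062.62 − $6,710.85 → $24,351.77
Installment 2: $24,351.77 − $6,710.85 → $17,640.92
Installment 3: $17,640.92 − $6,710.85 → $10,930.07
Installment 4: $10,930.07 − $6,710.85 → $4,219.22
Installment 5: $4,219.22 − $4,219.22 → $0.00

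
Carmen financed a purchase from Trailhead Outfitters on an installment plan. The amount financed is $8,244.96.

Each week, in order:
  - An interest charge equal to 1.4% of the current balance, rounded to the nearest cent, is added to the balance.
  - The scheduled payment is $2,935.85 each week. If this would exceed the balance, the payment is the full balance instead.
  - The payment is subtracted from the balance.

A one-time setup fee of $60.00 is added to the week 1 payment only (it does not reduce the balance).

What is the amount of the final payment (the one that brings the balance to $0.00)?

Week 1: opening $8,244.96; interest $115.43 → $8,360.39; payment $2,935.85 (+ $60.00 fee); balance $5,424.54
Week 2: opening $5,424.54; interest $75.94 → $5,500.48; payment $2,935.85; balance $2,564.63
Week 3: opening $2,564.63; interest $35.90 → $2,600.53; payment $2,600.53; balance $0.00

$2,600.53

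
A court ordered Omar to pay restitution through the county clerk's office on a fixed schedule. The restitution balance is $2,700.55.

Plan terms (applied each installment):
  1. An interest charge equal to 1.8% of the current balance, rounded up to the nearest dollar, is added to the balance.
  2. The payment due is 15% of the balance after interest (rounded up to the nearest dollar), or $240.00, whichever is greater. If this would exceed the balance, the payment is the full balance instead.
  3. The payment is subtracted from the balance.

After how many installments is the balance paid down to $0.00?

Installment 1: opening $2,700.55; interest $49.00 → $2,749.55; payment $413.00; balance $2,336.55
Installment 2: opening $2,336.55; interest $43.00 → $2,379.55; payment $357.00; balance $2,022.55
Installment 3: opening $2,022.55; interest $37.00 → $2,059.55; payment $309.00; balance $1,750.55
Installment 4: opening $1,750.55; interest $32.00 → $1,782.55; payment $268.00; balance $1,514.55
Installment 5: opening $1,514.55; interest $28.00 → $1,542.55; payment $240.00; balance $1,302.55
Installment 6: opening $1,302.55; interest $24.00 → $1,326.55; payment $240.00; balance $1,086.55
Installment 7: opening $1,086.55; interest $20.00 → $1,106.55; payment $240.00; balance $866.55
Installment 8: opening $866.55; interest $16.00 → $882.55; payment $240.00; balance $642.55
Installment 9: opening $642.55; interest $12.00 → $654.55; payment $240.00; balance $414.55
Installment 10: opening $414.55; interest $8.00 → $422.55; payment $240.00; balance $182.55
Installment 11: opening $182.55; interest $4.00 → $186.55; payment $186.55; balance $0.00
Balance reaches $0.00 in installment 11.

11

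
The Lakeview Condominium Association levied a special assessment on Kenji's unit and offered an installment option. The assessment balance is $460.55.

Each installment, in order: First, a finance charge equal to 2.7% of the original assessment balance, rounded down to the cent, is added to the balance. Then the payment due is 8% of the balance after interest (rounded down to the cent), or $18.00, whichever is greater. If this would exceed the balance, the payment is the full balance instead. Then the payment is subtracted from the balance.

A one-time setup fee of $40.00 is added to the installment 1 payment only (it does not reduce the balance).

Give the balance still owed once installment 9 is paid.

$292.95

Installment 1: $460.55 +$12.43 interest = $472.98; pay $37.83 (+ $40.00 fee) → $435.15
Installment 2: $435.15 +$12.43 interest = $447.58; pay $35.80 → $411.78
Installment 3: $411.78 +$12.43 interest = $424.21; pay $33.93 → $390.28
Installment 4: $390.28 +$12.43 interest = $402.71; pay $32.21 → $370.50
Installment 5: $370.50 +$12.43 interest = $382.93; pay $30.63 → $352.30
Installment 6: $352.30 +$12.43 interest = $364.73; pay $29.17 → $335.56
Installment 7: $335.56 +$12.43 interest = $347.99; pay $27.83 → $320.16
Installment 8: $320.16 +$12.43 interest = $332.59; pay $26.60 → $305.99
Installment 9: $305.99 +$12.43 interest = $318.42; pay $25.47 → $292.95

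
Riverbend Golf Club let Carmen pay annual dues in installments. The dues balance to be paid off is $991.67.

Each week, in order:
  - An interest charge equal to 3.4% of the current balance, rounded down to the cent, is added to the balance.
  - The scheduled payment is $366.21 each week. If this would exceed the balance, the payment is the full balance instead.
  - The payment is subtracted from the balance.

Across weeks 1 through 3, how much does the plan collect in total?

# | Opening | Interest | Payment | End bal
1 | $991.67 | $33.71 | $366.21 | $659.17
2 | $659.17 | $22.41 | $366.21 | $315.37
3 | $315.37 | $10.72 | $326.09 | $0.00
Total paid: $1,058.51

$1,058.51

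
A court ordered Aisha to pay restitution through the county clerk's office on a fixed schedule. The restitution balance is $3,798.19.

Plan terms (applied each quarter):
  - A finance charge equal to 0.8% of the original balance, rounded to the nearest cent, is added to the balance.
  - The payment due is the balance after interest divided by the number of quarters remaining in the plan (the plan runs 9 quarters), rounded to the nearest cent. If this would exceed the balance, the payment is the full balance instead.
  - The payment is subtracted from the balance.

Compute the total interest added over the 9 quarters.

Quarter 1: opening $3,798.19; interest $30.39 → $3,828.58; payment $425.40; balance $3,403.18
Quarter 2: opening $3,403.18; interest $30.39 → $3,433.57; payment $429.20; balance $3,004.37
Quarter 3: opening $3,004.37; interest $30.39 → $3,034.76; payment $433.54; balance $2,601.22
Quarter 4: opening $2,601.22; interest $30.39 → $2,631.61; payment $438.60; balance $2,193.01
Quarter 5: opening $2,193.01; interest $30.39 → $2,223.40; payment $444.68; balance $1,778.72
Quarter 6: opening $1,778.72; interest $30.39 → $1,809.11; payment $452.28; balance $1,356.83
Quarter 7: opening $1,356.83; interest $30.39 → $1,387.22; payment $462.41; balance $924.81
Quarter 8: opening $924.81; interest $30.39 → $955.20; payment $477.60; balance $477.60
Quarter 9: opening $477.60; interest $30.39 → $507.99; payment $507.99; balance $0.00
Total interest: $30.39 + $30.39 + $30.39 + $30.39 + $30.39 + $30.39 + $30.39 + $30.39 + $30.39 = $273.51

$273.51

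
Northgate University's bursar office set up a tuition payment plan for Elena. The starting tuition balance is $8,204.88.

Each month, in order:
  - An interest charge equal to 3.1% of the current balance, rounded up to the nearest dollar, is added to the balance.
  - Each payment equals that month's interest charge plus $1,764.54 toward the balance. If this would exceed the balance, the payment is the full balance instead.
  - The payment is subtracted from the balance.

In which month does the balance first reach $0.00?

Month 1: $8,204.88 +$255.00 interest = $8,459.88; pay $2,019.54 → $6,440.34
Month 2: $6,440.34 +$200.00 interest = $6,640.34; pay $1,964.54 → $4,675.80
Month 3: $4,675.80 +$145.00 interest = $4,820.80; pay $1,909.54 → $2,911.26
Month 4: $2,911.26 +$91.00 interest = $3,002.26; pay $1,855.54 → $1,146.72
Month 5: $1,146.72 +$36.00 interest = $1,182.72; pay $1,182.72 → $0.00
Balance reaches $0.00 in month 5.

5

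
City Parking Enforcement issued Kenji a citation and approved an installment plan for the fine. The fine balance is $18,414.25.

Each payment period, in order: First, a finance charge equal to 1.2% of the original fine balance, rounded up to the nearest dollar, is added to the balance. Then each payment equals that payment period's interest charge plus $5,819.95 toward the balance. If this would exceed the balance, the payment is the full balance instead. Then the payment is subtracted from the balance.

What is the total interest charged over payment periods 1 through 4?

$884.00

Payment period 1: $18,414.25 +$221.00 interest = $18,635.25; pay $6,040.95 → $12,594.30
Payment period 2: $12,594.30 +$221.00 interest = $12,815.30; pay $6,040.95 → $6,774.35
Payment period 3: $6,774.35 +$221.00 interest = $6,995.35; pay $6,040.95 → $954.40
Payment period 4: $954.40 +$221.00 interest = $1,175.40; pay $1,175.40 → $0.00
Total interest: $221.00 + $221.00 + $221.00 + $221.00 = $884.00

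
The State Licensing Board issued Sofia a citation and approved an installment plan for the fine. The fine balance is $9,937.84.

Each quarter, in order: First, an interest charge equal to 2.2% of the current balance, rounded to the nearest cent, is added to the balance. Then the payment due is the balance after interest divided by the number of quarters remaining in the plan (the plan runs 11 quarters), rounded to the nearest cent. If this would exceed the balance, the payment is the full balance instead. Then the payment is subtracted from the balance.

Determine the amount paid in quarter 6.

$1,029.45

# | Opening | Interest | Payment | End bal
1 | $9,937.84 | $218.63 | $923.32 | $9,233.15
2 | $9,233.15 | $203.13 | $943.63 | $8,492.65
3 | $8,492.65 | $186.84 | $964.39 | $7,715.10
4 | $7,715.10 | $169.73 | $985.60 | $6,899.23
5 | $6,899.23 | $151.78 | $1,007.29 | $6,043.72
6 | $6,043.72 | $132.96 | $1,029.45 | $5,147.23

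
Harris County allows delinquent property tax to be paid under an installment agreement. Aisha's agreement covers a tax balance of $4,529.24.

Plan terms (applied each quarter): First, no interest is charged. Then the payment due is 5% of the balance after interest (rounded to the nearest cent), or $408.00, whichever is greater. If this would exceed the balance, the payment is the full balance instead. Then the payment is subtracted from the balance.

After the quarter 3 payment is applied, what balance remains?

$3,305.24

Quarter 1: opening $4,529.24; payment $408.00; balance $4,121.24
Quarter 2: opening $4,121.24; payment $408.00; balance $3,713.24
Quarter 3: opening $3,713.24; payment $408.00; balance $3,305.24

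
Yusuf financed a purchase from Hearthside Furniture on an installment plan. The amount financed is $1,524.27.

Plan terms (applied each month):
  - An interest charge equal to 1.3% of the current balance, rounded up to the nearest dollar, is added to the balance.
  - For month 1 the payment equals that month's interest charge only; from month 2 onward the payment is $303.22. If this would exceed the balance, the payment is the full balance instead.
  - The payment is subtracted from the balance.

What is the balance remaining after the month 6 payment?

$72.17

Month 1: $1,524.27 +$20.00 interest = $1,544.27; pay $20.00 → $1,524.27
Month 2: $1,524.27 +$20.00 interest = $1,544.27; pay $303.22 → $1,241.05
Month 3: $1,241.05 +$17.00 interest = $1,258.05; pay $303.22 → $954.83
Month 4: $954.83 +$13.00 interest = $967.83; pay $303.22 → $664.61
Month 5: $664.61 +$9.00 interest = $673.61; pay $303.22 → $370.39
Month 6: $370.39 +$5.00 interest = $375.39; pay $303.22 → $72.17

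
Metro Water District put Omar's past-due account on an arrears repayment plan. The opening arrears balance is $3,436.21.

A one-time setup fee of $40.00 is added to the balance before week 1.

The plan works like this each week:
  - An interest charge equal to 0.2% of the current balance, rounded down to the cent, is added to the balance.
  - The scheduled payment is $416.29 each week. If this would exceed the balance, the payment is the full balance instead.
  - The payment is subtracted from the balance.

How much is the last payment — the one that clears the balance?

$178.81

Week 1: opening $3,476.21; interest $6.95 → $3,483.16; payment $416.29; balance $3,066.87
Week 2: opening $3,066.87; interest $6.13 → $3,073.00; payment $416.29; balance $2,656.71
Week 3: opening $2,656.71; interest $5.31 → $2,662.02; payment $416.29; balance $2,245.73
Week 4: opening $2,245.73; interest $4.49 → $2,250.22; payment $416.29; balance $1,833.93
Week 5: opening $1,833.93; interest $3.66 → $1,837.59; payment $416.29; balance $1,421.30
Week 6: opening $1,421.30; interest $2.84 → $1,424.14; payment $416.29; balance $1,007.85
Week 7: opening $1,007.85; interest $2.01 → $1,009.86; payment $416.29; balance $593.57
Week 8: opening $593.57; interest $1.18 → $594.75; payment $416.29; balance $178.46
Week 9: opening $178.46; interest $0.35 → $178.81; payment $178.81; balance $0.00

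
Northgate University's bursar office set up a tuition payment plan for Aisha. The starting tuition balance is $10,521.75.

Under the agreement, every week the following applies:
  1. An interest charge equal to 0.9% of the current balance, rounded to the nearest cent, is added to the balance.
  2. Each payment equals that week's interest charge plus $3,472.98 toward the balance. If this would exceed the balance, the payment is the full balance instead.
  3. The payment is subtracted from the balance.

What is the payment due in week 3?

Week 1: opening $10,521.75; interest $94.70 → $10,616.45; payment $3,567.68; balance $7,048.77
Week 2: opening $7,048.77; interest $63.44 → $7,112.21; payment $3,536.42; balance $3,575.79
Week 3: opening $3,575.79; interest $32.18 → $3,607.97; payment $3,505.16; balance $102.81

$3,505.16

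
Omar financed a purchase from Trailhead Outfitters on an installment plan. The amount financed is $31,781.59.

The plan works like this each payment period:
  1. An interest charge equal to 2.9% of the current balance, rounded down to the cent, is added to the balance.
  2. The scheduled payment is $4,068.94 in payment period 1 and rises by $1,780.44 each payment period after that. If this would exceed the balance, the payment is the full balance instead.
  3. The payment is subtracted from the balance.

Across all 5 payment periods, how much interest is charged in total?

# | Opening | Interest | Payment | End bal
1 | $31,781.59 | $921.66 | $4,068.94 | $28,634.31
2 | $28,634.31 | $830.39 | $5,849.38 | $23,615.32
3 | $23,615.32 | $684.84 | $7,629.82 | $16,670.34
4 | $16,670.34 | $483.43 | $9,410.26 | $7,743.51
5 | $7,743.51 | $224.56 | $7,968.07 | $0.00
Total interest: $921.66 + $830.39 + $684.84 + $483.43 + $224.56 = $3,144.88

$3,144.88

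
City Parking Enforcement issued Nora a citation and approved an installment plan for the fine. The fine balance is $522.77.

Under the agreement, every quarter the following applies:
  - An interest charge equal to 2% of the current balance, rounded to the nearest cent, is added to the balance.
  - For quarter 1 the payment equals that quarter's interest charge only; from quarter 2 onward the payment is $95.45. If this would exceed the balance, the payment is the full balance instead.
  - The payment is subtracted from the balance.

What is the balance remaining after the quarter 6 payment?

$80.46

# | Opening | Interest | Payment | End bal
1 | $522.77 | $10.46 | $10.46 | $522.77
2 | $522.77 | $10.46 | $95.45 | $437.78
3 | $437.78 | $8.76 | $95.45 | $351.09
4 | $351.09 | $7.02 | $95.45 | $262.66
5 | $262.66 | $5.25 | $95.45 | $172.46
6 | $172.46 | $3.45 | $95.45 | $80.46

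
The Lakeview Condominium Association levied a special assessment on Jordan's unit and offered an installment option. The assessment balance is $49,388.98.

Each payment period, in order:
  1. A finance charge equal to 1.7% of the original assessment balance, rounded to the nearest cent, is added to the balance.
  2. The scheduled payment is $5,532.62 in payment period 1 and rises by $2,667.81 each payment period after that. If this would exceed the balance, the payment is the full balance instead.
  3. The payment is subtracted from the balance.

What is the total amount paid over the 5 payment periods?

# | Opening | Interest | Payment | End bal
1 | $49,388.98 | $839.61 | $5,532.62 | $44,695.97
2 | $44,695.97 | $839.61 | $8,200.43 | $37,335.15
3 | $37,335.15 | $839.61 | $10,868.24 | $27,306.52
4 | $27,306.52 | $839.61 | $13,536.05 | $14,610.08
5 | $14,610.08 | $839.61 | $15,449.69 | $0.00
Total paid: $53,587.03

$53,587.03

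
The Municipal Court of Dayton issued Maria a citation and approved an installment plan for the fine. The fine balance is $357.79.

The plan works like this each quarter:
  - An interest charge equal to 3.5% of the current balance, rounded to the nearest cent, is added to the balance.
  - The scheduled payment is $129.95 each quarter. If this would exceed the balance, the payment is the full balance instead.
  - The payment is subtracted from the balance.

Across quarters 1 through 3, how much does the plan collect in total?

$382.88

Quarter 1: opening $357.79; interest $12.52 → $370.31; payment $129.95; balance $240.36
Quarter 2: opening $240.36; interest $8.41 → $248.77; payment $129.95; balance $118.82
Quarter 3: opening $118.82; interest $4.16 → $122.98; payment $122.98; balance $0.00
Total paid: $382.88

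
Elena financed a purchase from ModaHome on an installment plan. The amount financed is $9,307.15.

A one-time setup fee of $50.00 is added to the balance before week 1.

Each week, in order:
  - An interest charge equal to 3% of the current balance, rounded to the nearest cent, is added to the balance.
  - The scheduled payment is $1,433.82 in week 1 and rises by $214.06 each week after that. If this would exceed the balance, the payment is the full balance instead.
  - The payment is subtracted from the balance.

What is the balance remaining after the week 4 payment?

$3,222.74

# | Opening | Interest | Payment | End bal
1 | $9,357.15 | $280.71 | $1,433.82 | $8,204.04
2 | $8,204.04 | $246.12 | $1,647.88 | $6,802.28
3 | $6,802.28 | $204.07 | $1,861.94 | $5,144.41
4 | $5,144.41 | $154.33 | $2,076.00 | $3,222.74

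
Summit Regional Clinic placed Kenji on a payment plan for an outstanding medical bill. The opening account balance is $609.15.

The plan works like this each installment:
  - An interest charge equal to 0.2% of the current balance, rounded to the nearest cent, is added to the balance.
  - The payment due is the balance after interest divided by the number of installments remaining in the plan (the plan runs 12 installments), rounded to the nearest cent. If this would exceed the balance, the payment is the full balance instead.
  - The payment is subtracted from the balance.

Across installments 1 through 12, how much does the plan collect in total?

$617.13

Installment 1: opening $609.15; interest $1.22 → $610.37; payment $50.86; balance $559.51
Installment 2: opening $559.51; interest $1.12 → $560.63; payment $50.97; balance $509.66
Installment 3: opening $509.66; interest $1.02 → $510.68; payment $51.07; balance $459.61
Installment 4: opening $459.61; interest $0.92 → $460.53; payment $51.17; balance $409.36
Installment 5: opening $409.36; interest $0.82 → $410.18; payment $51.27; balance $358.91
Installment 6: opening $358.91; interest $0.72 → $359.63; payment $51.38; balance $308.25
Installment 7: opening $308.25; interest $0.62 → $308.87; payment $51.48; balance $257.39
Installment 8: opening $257.39; interest $0.51 → $257.90; payment $51.58; balance $206.32
Installment 9: opening $206.32; interest $0.41 → $206.73; payment $51.68; balance $155.05
Installment 10: opening $155.05; interest $0.31 → $155.36; payment $51.79; balance $103.57
Installment 11: opening $103.57; interest $0.21 → $103.78; payment $51.89; balance $51.89
Installment 12: opening $51.89; interest $0.10 → $51.99; payment $51.99; balance $0.00
Total paid: $617.13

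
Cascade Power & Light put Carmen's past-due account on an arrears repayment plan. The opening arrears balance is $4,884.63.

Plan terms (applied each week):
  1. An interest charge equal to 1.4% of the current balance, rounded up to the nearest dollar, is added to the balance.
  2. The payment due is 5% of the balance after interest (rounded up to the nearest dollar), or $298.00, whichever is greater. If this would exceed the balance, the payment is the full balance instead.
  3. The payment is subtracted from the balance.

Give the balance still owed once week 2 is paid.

$4,423.63

Week 1: opening $4,884.63; interest $69.00 → $4,953.63; payment $298.00; balance $4,655.63
Week 2: opening $4,655.63; interest $66.00 → $4,721.63; payment $298.00; balance $4,423.63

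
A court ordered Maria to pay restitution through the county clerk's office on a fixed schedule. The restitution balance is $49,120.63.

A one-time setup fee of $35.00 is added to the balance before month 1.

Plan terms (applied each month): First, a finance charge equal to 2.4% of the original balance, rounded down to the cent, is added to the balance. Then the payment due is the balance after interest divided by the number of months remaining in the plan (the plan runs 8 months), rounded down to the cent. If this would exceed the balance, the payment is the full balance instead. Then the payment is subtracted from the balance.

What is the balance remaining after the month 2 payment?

Month 1: opening $49,155.63; interest $1,178.89 → $50,334.52; payment $6,291.81; balance $44,042.71
Month 2: opening $44,042.71; interest $1,178.89 → $45,221.60; payment $6,460.22; balance $38,761.38

$38,761.38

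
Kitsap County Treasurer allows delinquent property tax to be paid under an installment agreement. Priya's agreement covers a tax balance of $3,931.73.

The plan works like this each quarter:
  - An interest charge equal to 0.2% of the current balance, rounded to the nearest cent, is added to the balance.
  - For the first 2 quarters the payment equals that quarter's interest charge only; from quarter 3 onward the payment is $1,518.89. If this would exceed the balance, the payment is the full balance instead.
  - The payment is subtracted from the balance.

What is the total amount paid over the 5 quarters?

$3,961.96

# | Opening | Interest | Payment | End bal
1 | $3,931.73 | $7.86 | $7.86 | $3,931.73
2 | $3,931.73 | $7.86 | $7.86 | $3,931.73
3 | $3,931.73 | $7.86 | $1,518.89 | $2,420.70
4 | $2,420.70 | $4.84 | $1,518.89 | $906.65
5 | $906.65 | $1.81 | $908.46 | $0.00
Total paid: $3,961.96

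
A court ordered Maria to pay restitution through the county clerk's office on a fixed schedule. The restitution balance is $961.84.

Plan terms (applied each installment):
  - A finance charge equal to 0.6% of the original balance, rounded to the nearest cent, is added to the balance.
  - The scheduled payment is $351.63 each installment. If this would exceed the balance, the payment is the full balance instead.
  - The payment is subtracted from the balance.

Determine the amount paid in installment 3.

$275.89

Installment 1: $961.84 +$5.77 interest = $967.61; pay $351.63 → $615.98
Installment 2: $615.98 +$5.77 interest = $621.75; pay $351.63 → $270.12
Installment 3: $270.12 +$5.77 interest = $275.89; pay $275.89 → $0.00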